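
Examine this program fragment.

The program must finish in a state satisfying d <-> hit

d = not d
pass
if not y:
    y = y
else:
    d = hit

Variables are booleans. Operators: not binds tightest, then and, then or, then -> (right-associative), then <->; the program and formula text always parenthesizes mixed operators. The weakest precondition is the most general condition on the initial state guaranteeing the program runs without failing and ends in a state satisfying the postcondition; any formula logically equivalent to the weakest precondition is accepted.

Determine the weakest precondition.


Working backward. After the program, d <-> hit must hold.
Then branch requires d <-> hit; else branch requires true.
Before the if: (not y) -> (d <-> hit)
Before skip: (not y) -> (d <-> hit)
Before d := not d: (not y) -> ((not d) <-> hit)
Answer: WP = (not y) -> ((not d) <-> hit)


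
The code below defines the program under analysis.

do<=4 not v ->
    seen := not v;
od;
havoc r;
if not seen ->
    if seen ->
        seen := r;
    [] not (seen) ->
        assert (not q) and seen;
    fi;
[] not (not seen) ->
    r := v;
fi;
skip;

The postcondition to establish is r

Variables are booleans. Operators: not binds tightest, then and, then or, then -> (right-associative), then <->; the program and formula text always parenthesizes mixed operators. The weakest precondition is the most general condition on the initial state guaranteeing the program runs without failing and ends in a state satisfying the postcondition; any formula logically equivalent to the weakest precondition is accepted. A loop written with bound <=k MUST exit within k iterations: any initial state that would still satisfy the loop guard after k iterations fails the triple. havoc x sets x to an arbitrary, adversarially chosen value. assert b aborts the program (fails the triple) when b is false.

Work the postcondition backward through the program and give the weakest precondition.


Working backward. After the program, r must hold.
Before skip: r
Then branch requires (seen -> r) and ((not seen) -> ((not q) and seen and r)); else branch requires v.
Before the if: ((not seen) -> ((seen -> r) and ((not seen) -> ((not q) and seen and r)))) and (seen -> v)
Before havoc r: ((not seen) -> ((not seen) -> ((not q) and seen))) and (seen -> v) and seen
Before the loop (bound <=4), unroll the exhaustion recursion (WP_0 = exit-now case; WP_j = one more guarded iteration, up to j = 4):
  WP_0: v and ((not seen) -> ((not seen) -> ((not q) and seen))) and (seen -> v) and seen
  WP_1: v and (v -> (((not seen) -> ((not seen) -> ((not q) and seen))) and (seen -> v) and seen))
  WP_2: ((not v) -> (v and (v -> ((v -> (v -> ((not q) and (not v)))) and ((not v) -> v) and (not v))))) and (v -> (((not seen) -> ((not seen) -> ((not q) and seen))) and (seen -> v) and seen))
  WP_3: ((not v) -> (((not v) -> (v and (v -> ((v -> (v -> ((not q) and (not v)))) and ((not v) -> v) and (not v))))) and (v -> ((v -> (v -> ((not q) and (not v)))) and ((not v) -> v) and (not v))))) and (v -> (((not seen) -> ((not seen) -> ((not q) and seen))) and (seen -> v) and seen))
  WP_4: ((not v) -> (((not v) -> (((not v) -> (v and (v -> ((v -> (v -> ((not q) and (not v)))) and ((not v) -> v) and (not v))))) and (v -> ((v -> (v -> ((not q) and (not v)))) and ((not v) -> v) and (not v))))) and (v -> ((v -> (v -> ((not q) and (not v)))) and ((not v) -> v) and (not v))))) and (v -> (((not seen) -> ((not seen) -> ((not q) and seen))) and (seen -> v) and seen))
So before the loop: ((not v) -> (((not v) -> (((not v) -> (v and (v -> ((v -> (v -> ((not q) and (not v)))) and ((not v) -> v) and (not v))))) and (v -> ((v -> (v -> ((not q) and (not v)))) and ((not v) -> v) and (not v))))) and (v -> ((v -> (v -> ((not q) and (not v)))) and ((not v) -> v) and (not v))))) and (v -> (((not seen) -> ((not seen) -> ((not q) and seen))) and (seen -> v) and seen))
Answer: WP = ((not v) -> (((not v) -> (((not v) -> (v and (v -> ((v -> (v -> ((not q) and (not v)))) and ((not v) -> v) and (not v))))) and (v -> ((v -> (v -> ((not q) and (not v)))) and ((not v) -> v) and (not v))))) and (v -> ((v -> (v -> ((not q) and (not v)))) and ((not v) -> v) and (not v))))) and (v -> (((not seen) -> ((not seen) -> ((not q) and seen))) and (seen -> v) and seen))


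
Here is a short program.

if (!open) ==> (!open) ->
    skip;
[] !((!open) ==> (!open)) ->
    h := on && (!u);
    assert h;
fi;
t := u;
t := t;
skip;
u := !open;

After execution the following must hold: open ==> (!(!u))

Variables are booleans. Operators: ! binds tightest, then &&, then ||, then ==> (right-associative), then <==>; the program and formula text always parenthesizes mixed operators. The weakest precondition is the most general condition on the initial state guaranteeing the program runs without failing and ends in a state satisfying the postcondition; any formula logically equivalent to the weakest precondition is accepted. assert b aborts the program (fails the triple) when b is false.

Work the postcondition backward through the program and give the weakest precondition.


Working backward. After the program, the postcondition open ==> (!(!u)) must hold; in canonical form it is open ==> u.
Before u := !open: open ==> (!open)
Before skip: open ==> (!open)
Before t := t: open ==> (!open)
Before t := u: open ==> (!open)
Then branch requires open ==> (!open); else branch requires on && (!u) && (open ==> (!open)).
Before the if: open ==> (!open)
Answer: WP = open ==> (!open)


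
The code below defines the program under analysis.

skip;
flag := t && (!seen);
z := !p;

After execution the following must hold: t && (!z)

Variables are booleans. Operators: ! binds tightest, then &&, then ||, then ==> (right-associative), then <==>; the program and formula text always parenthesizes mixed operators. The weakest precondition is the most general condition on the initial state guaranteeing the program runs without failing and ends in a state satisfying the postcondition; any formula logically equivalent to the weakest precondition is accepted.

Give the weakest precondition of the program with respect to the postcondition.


Working backward. After the program, t && (!z) must hold.
Before z := !p: t && p
Before flag := t && (!seen): t && p
Before skip: t && p
Answer: WP = t && p


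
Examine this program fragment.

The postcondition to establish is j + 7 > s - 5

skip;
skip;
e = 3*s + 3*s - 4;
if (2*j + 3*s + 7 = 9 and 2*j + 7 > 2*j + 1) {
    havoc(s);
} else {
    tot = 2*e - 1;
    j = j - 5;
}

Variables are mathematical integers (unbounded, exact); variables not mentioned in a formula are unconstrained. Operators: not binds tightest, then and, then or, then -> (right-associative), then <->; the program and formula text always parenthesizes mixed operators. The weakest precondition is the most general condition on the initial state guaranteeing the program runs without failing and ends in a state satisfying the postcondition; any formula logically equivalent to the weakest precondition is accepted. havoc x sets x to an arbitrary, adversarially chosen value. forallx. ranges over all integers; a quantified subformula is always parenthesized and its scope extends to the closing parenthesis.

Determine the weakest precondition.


Working backward. After the program, the postcondition j + 7 > s - 5 must hold; in canonical form it is j > s - 12.
Then branch requires forall s_1. j > s_1 - 12; else branch requires j > s - 7.
Before the if: (2*j + 3*s = 2 -> (forall s_1. j > s_1 - 12)) and ((not (2*j + 3*s = 2)) -> j > s - 7)
Before e := 3*s + 3*s - 4: (2*j + 3*s = 2 -> (forall s_1. j > s_1 - 12)) and ((not (2*j + 3*s = 2)) -> j > s - 7)
Before skip: (2*j + 3*s = 2 -> (forall s_1. j > s_1 - 12)) and ((not (2*j + 3*s = 2)) -> j > s - 7)
Before skip: (2*j + 3*s = 2 -> (forall s_1. j > s_1 - 12)) and ((not (2*j + 3*s = 2)) -> j > s - 7)
Answer: WP = (2*j + 3*s = 2 -> (forall s_1. j > s_1 - 12)) and ((not (2*j + 3*s = 2)) -> j > s - 7)


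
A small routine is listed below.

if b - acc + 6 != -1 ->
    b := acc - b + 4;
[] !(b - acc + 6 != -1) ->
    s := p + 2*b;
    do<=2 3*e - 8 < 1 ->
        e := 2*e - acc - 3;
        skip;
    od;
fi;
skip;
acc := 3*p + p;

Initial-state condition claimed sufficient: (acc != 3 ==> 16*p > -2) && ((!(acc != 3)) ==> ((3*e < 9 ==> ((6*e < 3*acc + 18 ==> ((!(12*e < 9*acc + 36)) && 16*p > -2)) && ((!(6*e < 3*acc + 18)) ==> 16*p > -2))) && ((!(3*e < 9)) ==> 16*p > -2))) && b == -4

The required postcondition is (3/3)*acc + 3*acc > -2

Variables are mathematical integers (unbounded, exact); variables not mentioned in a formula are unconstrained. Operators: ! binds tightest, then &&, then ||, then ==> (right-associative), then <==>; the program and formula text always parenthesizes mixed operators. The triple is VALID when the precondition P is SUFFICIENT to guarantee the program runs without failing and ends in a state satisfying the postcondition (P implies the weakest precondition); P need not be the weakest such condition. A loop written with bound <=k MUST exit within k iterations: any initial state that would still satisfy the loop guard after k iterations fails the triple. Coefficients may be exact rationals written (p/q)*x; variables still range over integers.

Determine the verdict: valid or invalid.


Working backward. After the program, the postcondition (3/3)*acc + 3*acc > -2 must hold; in canonical form it is 4*acc > -2.
Before acc := 3*p + p: 16*p > -2
Before skip: 16*p > -2
Then branch requires 16*p > -2; else branch requires (3*e < 9 ==> ((6*e < 3*acc + 18 ==> ((!(12*e < 9*acc + 36)) && 16*p > -2)) && ((!(6*e < 3*acc + 18)) ==> 16*p > -2))) && ((!(3*e < 9)) ==> 16*p > -2).
Before the if: (b != acc - 7 ==> 16*p > -2) && ((!(b != acc - 7)) ==> ((3*e < 9 ==> ((6*e < 3*acc + 18 ==> ((!(12*e < 9*acc + 36)) && 16*p > -2)) && ((!(6*e < 3*acc + 18)) ==> 16*p > -2))) && ((!(3*e < 9)) ==> 16*p > -2)))
The weakest precondition is (b != acc - 7 ==> 16*p > -2) && ((!(b != acc - 7)) ==> ((3*e < 9 ==> ((6*e < 3*acc + 18 ==> ((!(12*e < 9*acc + 36)) && 16*p > -2)) && ((!(6*e < 3*acc + 18)) ==> 16*p > -2))) && ((!(3*e < 9)) ==> 16*p > -2))).
Check whether (acc != 3 ==> 16*p > -2) && ((!(acc != 3)) ==> ((3*e < 9 ==> ((6*e < 3*acc + 18 ==> ((!(12*e < 9*acc + 36)) && 16*p > -2)) && ((!(6*e < 3*acc + 18)) ==> 16*p > -2))) && ((!(3*e < 9)) ==> 16*p > -2))) && b == -4 implies it.
Every state satisfying the precondition satisfies the weakest precondition: the implication holds.
Answer: valid


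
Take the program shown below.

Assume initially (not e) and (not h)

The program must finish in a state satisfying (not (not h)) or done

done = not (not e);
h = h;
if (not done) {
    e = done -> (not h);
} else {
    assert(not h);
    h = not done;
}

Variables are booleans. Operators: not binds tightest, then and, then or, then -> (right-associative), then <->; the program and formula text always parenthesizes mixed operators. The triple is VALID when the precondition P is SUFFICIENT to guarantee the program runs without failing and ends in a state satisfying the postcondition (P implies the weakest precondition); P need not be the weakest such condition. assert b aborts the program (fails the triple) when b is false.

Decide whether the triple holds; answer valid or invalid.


Working backward. After the program, the postcondition (not (not h)) or done must hold; in canonical form it is h or done.
Then branch requires h or done; else branch requires not h.
Before the if: ((not done) -> (h or done)) and (done -> (not h))
Before h := h: ((not done) -> (h or done)) and (done -> (not h))
Before done := not (not e): ((not e) -> (h or e)) and (e -> (not h))
The weakest precondition is ((not e) -> (h or e)) and (e -> (not h)).
Check whether (not e) and (not h) implies it.
Countermodel: at the initial state e = false, h = false, the precondition holds but the weakest precondition fails.
Answer: invalid


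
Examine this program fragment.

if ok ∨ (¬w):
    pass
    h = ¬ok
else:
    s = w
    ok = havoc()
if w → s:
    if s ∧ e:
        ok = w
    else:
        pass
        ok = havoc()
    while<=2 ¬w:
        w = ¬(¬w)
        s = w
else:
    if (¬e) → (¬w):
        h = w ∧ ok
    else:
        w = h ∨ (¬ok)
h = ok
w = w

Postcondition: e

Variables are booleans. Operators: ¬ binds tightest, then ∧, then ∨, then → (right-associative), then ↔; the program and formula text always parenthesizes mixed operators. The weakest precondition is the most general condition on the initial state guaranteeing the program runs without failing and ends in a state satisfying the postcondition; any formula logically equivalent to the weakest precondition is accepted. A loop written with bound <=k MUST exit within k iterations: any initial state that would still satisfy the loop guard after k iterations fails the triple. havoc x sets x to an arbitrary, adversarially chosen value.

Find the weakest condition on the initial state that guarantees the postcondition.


Working backward. After the program, e must hold.
Before w := w: e
Before h := ok: e
Then branch requires ((s ∧ e) → (((¬w) → (((¬w) → (w ∧ e)) ∧ (w → e))) ∧ (w → e))) ∧ ((¬(s ∧ e)) → (((¬w) → (((¬w) → (w ∧ e)) ∧ (w → e))) ∧ (w → e))); else branch requires (((¬e) → (¬w)) → e) ∧ ((¬((¬e) → (¬w))) → e).
Before the if: ((w → s) → (((s ∧ e) → (((¬w) → (((¬w) → (w ∧ e)) ∧ (w → e))) ∧ (w → e))) ∧ ((¬(s ∧ e)) → (((¬w) → (((¬w) → (w ∧ e)) ∧ (w → e))) ∧ (w → e))))) ∧ ((¬(w → s)) → ((((¬e) → (¬w)) → e) ∧ ((¬((¬e) → (¬w))) → e)))
Then branch requires ((w → s) → (((s ∧ e) → (((¬w) → (((¬w) → (w ∧ e)) ∧ (w → e))) ∧ (w → e))) ∧ ((¬(s ∧ e)) → (((¬w) → (((¬w) → (w ∧ e)) ∧ (w → e))) ∧ (w → e))))) ∧ ((¬(w → s)) → ((((¬e) → (¬w)) → e) ∧ ((¬((¬e) → (¬w))) → e))); else branch requires ((w ∧ e) → (((¬w) → (((¬w) → (w ∧ e)) ∧ (w → e))) ∧ (w → e))) ∧ ((¬(w ∧ e)) → (((¬w) → (((¬w) → (w ∧ e)) ∧ (w → e))) ∧ (w → e))).
Before the if: ((ok ∨ (¬w)) → (((w → s) → (((s ∧ e) → (((¬w) → (((¬w) → (w ∧ e)) ∧ (w → e))) ∧ (w → e))) ∧ ((¬(s ∧ e)) → (((¬w) → (((¬w) → (w ∧ e)) ∧ (w → e))) ∧ (w → e))))) ∧ ((¬(w → s)) → ((((¬e) → (¬w)) → e) ∧ ((¬((¬e) → (¬w))) → e))))) ∧ ((¬(ok ∨ (¬w))) → (((w ∧ e) → (((¬w) → (((¬w) → (w ∧ e)) ∧ (w → e))) ∧ (w → e))) ∧ ((¬(w ∧ e)) → (((¬w) → (((¬w) → (w ∧ e)) ∧ (w → e))) ∧ (w → e)))))
Answer: WP = ((ok ∨ (¬w)) → (((w → s) → (((s ∧ e) → (((¬w) → (((¬w) → (w ∧ e)) ∧ (w → e))) ∧ (w → e))) ∧ ((¬(s ∧ e)) → (((¬w) → (((¬w) → (w ∧ e)) ∧ (w → e))) ∧ (w → e))))) ∧ ((¬(w → s)) → ((((¬e) → (¬w)) → e) ∧ ((¬((¬e) → (¬w))) → e))))) ∧ ((¬(ok ∨ (¬w))) → (((w ∧ e) → (((¬w) → (((¬w) → (w ∧ e)) ∧ (w → e))) ∧ (w → e))) ∧ ((¬(w ∧ e)) → (((¬w) → (((¬w) → (w ∧ e)) ∧ (w → e))) ∧ (w → e)))))


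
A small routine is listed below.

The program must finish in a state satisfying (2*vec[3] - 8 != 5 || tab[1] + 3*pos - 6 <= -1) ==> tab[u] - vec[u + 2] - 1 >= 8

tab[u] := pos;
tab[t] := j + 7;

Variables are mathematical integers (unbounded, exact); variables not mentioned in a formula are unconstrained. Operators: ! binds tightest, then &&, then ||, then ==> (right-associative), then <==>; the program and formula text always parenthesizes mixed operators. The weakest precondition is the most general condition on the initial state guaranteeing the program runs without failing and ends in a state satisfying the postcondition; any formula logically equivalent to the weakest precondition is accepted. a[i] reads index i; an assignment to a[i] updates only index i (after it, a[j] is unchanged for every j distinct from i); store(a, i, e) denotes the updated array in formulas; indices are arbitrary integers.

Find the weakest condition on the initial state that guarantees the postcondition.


Working backward. After the program, the postcondition (2*vec[3] - 8 != 5 || tab[1] + 3*pos - 6 <= -1) ==> tab[u] - vec[u + 2] - 1 >= 8 must hold; in canonical form it is (2*vec[3] != 13 || tab[1] + 3*pos <= 5) ==> tab[u] >= vec[u + 2] + 9.
Before tab[t] := j + 7: (2*vec[3] != 13 || store(tab, t, j + 7)[1] + 3*pos <= 5) ==> store(tab, t, j + 7)[u] >= vec[u + 2] + 9
Before tab[u] := pos: (2*vec[3] != 13 || store(store(tab, u, pos), t, j + 7)[1] + 3*pos <= 5) ==> store(store(tab, u, pos), t, j + 7)[u] >= vec[u + 2] + 9
Answer: WP = (2*vec[3] != 13 || store(store(tab, u, pos), t, j + 7)[1] + 3*pos <= 5) ==> store(store(tab, u, pos), t, j + 7)[u] >= vec[u + 2] + 9


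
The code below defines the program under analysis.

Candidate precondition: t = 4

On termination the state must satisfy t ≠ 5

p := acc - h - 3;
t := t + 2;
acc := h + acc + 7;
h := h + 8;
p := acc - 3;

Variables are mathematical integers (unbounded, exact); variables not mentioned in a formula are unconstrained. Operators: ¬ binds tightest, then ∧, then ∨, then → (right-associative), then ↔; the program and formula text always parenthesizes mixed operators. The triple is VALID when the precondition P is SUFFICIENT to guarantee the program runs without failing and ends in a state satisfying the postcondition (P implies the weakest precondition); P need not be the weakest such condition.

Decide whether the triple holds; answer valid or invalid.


Working backward. After the program, t ≠ 5 must hold.
Before p := acc - 3: t ≠ 5
Before h := h + 8: t ≠ 5
Before acc := h + acc + 7: t ≠ 5
Before t := t + 2: t ≠ 3
Before p := acc - h - 3: t ≠ 3
The weakest precondition is t ≠ 3.
Check whether t = 4 implies it.
Every state satisfying the precondition satisfies the weakest precondition: the implication holds.
Answer: valid


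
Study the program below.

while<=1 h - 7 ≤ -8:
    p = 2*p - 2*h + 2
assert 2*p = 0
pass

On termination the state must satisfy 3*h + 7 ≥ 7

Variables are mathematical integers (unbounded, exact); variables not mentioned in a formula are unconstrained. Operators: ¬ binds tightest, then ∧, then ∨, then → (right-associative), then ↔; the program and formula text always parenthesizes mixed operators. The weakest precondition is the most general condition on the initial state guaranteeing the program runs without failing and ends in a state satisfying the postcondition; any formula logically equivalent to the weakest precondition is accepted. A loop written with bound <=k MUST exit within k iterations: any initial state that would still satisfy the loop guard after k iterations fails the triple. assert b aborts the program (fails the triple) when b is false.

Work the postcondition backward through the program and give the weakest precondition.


Working backward. After the program, the postcondition 3*h + 7 ≥ 7 must hold; in canonical form it is 3*h ≥ 0.
Before skip: 3*h ≥ 0
Before assert 2*p = 0: 2*p = 0 ∧ 3*h ≥ 0
Before the loop (bound <=1), unroll the exhaustion recursion (WP_0 = exit-now case; WP_j = one more guarded iteration, up to j = 1):
  WP_0: (¬(h ≤ -1)) ∧ 2*p = 0 ∧ 3*h ≥ 0
  WP_1: (h ≤ -1 → ((¬(h ≤ -1)) ∧ 4*p = 4*h - 4 ∧ 3*h ≥ 0)) ∧ ((¬(h ≤ -1)) → (2*p = 0 ∧ 3*h ≥ 0))
So before the loop: (h ≤ -1 → ((¬(h ≤ -1)) ∧ 4*p = 4*h - 4 ∧ 3*h ≥ 0)) ∧ ((¬(h ≤ -1)) → (2*p = 0 ∧ 3*h ≥ 0))
Answer: WP = (h ≤ -1 → ((¬(h ≤ -1)) ∧ 4*p = 4*h - 4 ∧ 3*h ≥ 0)) ∧ ((¬(h ≤ -1)) → (2*p = 0 ∧ 3*h ≥ 0))


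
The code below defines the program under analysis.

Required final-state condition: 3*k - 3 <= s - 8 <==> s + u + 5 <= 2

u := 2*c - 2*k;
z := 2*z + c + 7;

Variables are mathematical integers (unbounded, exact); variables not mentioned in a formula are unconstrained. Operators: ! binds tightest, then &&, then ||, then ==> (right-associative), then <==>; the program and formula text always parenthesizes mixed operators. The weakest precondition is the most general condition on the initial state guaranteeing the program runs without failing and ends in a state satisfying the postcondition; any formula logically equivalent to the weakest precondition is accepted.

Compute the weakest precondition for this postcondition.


Working backward. After the program, the postcondition 3*k - 3 <= s - 8 <==> s + u + 5 <= 2 must hold; in canonical form it is 3*k <= s - 5 <==> s + u <= -3.
Before z := 2*z + c + 7: 3*k <= s - 5 <==> s + u <= -3
Before u := 2*c - 2*k: 3*k <= s - 5 <==> 2*c + s <= 2*k - 3
Answer: WP = 3*k <= s - 5 <==> 2*c + s <= 2*k - 3


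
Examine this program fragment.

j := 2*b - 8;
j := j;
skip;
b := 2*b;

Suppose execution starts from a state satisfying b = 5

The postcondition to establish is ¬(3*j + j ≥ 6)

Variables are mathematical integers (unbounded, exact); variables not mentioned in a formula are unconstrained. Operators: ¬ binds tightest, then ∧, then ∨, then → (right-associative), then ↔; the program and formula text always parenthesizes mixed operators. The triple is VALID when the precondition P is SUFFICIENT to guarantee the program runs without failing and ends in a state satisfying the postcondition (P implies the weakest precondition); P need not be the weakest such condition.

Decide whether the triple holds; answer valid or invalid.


Working backward. After the program, the postcondition ¬(3*j + j ≥ 6) must hold; in canonical form it is ¬(4*j ≥ 6).
Before b := 2*b: ¬(4*j ≥ 6)
Before skip: ¬(4*j ≥ 6)
Before j := j: ¬(4*j ≥ 6)
Before j := 2*b - 8: ¬(8*b ≥ 38)
The weakest precondition is ¬(8*b ≥ 38).
Check whether b = 5 implies it.
Countermodel: at the initial state b = 5, the precondition holds but the weakest precondition fails.
Answer: invalid


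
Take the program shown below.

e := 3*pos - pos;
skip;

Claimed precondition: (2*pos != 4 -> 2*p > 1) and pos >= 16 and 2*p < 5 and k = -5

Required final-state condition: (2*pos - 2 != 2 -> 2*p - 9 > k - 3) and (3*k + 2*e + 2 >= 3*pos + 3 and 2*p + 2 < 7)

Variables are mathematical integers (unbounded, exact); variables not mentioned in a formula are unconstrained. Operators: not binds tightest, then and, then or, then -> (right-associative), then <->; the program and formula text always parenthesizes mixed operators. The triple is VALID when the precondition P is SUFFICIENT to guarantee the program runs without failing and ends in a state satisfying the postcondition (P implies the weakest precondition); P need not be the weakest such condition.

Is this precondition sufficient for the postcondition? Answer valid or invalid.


Working backward. After the program, the postcondition (2*pos - 2 != 2 -> 2*p - 9 > k - 3) and (3*k + 2*e + 2 >= 3*pos + 3 and 2*p + 2 < 7) must hold; in canonical form it is (2*pos != 4 -> 2*p > k + 6) and 2*e + 3*k >= 3*pos + 1 and 2*p < 5.
Before skip: (2*pos != 4 -> 2*p > k + 6) and 2*e + 3*k >= 3*pos + 1 and 2*p < 5
Before e := 3*pos - pos: (2*pos != 4 -> 2*p > k + 6) and 3*k + pos >= 1 and 2*p < 5
The weakest precondition is (2*pos != 4 -> 2*p > k + 6) and 3*k + pos >= 1 and 2*p < 5.
Check whether (2*pos != 4 -> 2*p > 1) and pos >= 16 and 2*p < 5 and k = -5 implies it.
Every state satisfying the precondition satisfies the weakest precondition: the implication holds.
Answer: valid


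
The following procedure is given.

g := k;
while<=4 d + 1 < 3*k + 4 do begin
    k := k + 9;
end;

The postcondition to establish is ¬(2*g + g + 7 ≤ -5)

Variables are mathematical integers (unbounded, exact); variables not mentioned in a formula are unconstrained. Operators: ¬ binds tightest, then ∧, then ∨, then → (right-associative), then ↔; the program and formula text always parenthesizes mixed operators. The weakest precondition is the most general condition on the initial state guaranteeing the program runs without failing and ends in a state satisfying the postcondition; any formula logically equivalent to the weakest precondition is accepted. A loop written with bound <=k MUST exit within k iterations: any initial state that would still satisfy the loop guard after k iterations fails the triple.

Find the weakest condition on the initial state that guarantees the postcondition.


Working backward. After the program, the postcondition ¬(2*g + g + 7 ≤ -5) must hold; in canonical form it is ¬(3*g ≤ -12).
Before the loop (bound <=4), unroll the exhaustion recursion (WP_0 = exit-now case; WP_j = one more guarded iteration, up to j = 4):
  WP_0: (¬(d < 3*k + 3)) ∧ (¬(3*g ≤ -12))
  WP_1: (d < 3*k + 3 → ((¬(d < 3*k + 30)) ∧ (¬(3*g ≤ -12)))) ∧ ((¬(d < 3*k + 3)) → (¬(3*g ≤ -12)))
  WP_2: (d < 3*k + 3 → ((d < 3*k + 30 → ((¬(d < 3*k + 57)) ∧ (¬(3*g ≤ -12)))) ∧ ((¬(d < 3*k + 30)) → (¬(3*g ≤ -12))))) ∧ ((¬(d < 3*k + 3)) → (¬(3*g ≤ -12)))
  WP_3: (d < 3*k + 3 → ((d < 3*k + 30 → ((d < 3*k + 57 → ((¬(d < 3*k + 84)) ∧ (¬(3*g ≤ -12)))) ∧ ((¬(d < 3*k + 57)) → (¬(3*g ≤ -12))))) ∧ ((¬(d < 3*k + 30)) → (¬(3*g ≤ -12))))) ∧ ((¬(d < 3*k + 3)) → (¬(3*g ≤ -12)))
  WP_4: (d < 3*k + 3 → ((d < 3*k + 30 → ((d < 3*k + 57 → ((d < 3*k + 84 → ((¬(d < 3*k + 111)) ∧ (¬(3*g ≤ -12)))) ∧ ((¬(d < 3*k + 84)) → (¬(3*g ≤ -12))))) ∧ ((¬(d < 3*k + 57)) → (¬(3*g ≤ -12))))) ∧ ((¬(d < 3*k + 30)) → (¬(3*g ≤ -12))))) ∧ ((¬(d < 3*k + 3)) → (¬(3*g ≤ -12)))
So before the loop: (d < 3*k + 3 → ((d < 3*k + 30 → ((d < 3*k + 57 → ((d < 3*k + 84 → ((¬(d < 3*k + 111)) ∧ (¬(3*g ≤ -12)))) ∧ ((¬(d < 3*k + 84)) → (¬(3*g ≤ -12))))) ∧ ((¬(d < 3*k + 57)) → (¬(3*g ≤ -12))))) ∧ ((¬(d < 3*k + 30)) → (¬(3*g ≤ -12))))) ∧ ((¬(d < 3*k + 3)) → (¬(3*g ≤ -12)))
Before g := k: (d < 3*k + 3 → ((d < 3*k + 30 → ((d < 3*k + 57 → ((d < 3*k + 84 → ((¬(d < 3*k + 111)) ∧ (¬(3*k ≤ -12)))) ∧ ((¬(d < 3*k + 84)) → (¬(3*k ≤ -12))))) ∧ ((¬(d < 3*k + 57)) → (¬(3*k ≤ -12))))) ∧ ((¬(d < 3*k + 30)) → (¬(3*k ≤ -12))))) ∧ ((¬(d < 3*k + 3)) → (¬(3*k ≤ -12)))
Answer: WP = (d < 3*k + 3 → ((d < 3*k + 30 → ((d < 3*k + 57 → ((d < 3*k + 84 → ((¬(d < 3*k + 111)) ∧ (¬(3*k ≤ -12)))) ∧ ((¬(d < 3*k + 84)) → (¬(3*k ≤ -12))))) ∧ ((¬(d < 3*k + 57)) → (¬(3*k ≤ -12))))) ∧ ((¬(d < 3*k + 30)) → (¬(3*k ≤ -12))))) ∧ ((¬(d < 3*k + 3)) → (¬(3*k ≤ -12)))


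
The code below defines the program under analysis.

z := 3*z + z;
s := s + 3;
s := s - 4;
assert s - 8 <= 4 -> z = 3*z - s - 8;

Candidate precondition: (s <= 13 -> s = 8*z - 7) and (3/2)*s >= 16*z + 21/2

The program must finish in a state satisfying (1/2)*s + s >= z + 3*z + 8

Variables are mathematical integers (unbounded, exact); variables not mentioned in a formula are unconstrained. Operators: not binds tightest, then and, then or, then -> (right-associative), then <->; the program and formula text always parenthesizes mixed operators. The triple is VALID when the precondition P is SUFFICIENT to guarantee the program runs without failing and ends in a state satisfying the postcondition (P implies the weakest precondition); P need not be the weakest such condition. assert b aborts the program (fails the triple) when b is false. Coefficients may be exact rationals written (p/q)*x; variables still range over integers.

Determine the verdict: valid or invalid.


Working backward. After the program, the postcondition (1/2)*s + s >= z + 3*z + 8 must hold; in canonical form it is (3/2)*s >= 4*z + 8.
Before assert s - 8 <= 4 -> z = 3*z - s - 8: (s <= 12 -> s = 2*z - 8) and (3/2)*s >= 4*z + 8
Before s := s - 4: (s <= 16 -> s = 2*z - 4) and (3/2)*s >= 4*z + 14
Before s := s + 3: (s <= 13 -> s = 2*z - 7) and (3/2)*s >= 4*z + 19/2
Before z := 3*z + z: (s <= 13 -> s = 8*z - 7) and (3/2)*s >= 16*z + 19/2
The weakest precondition is (s <= 13 -> s = 8*z - 7) and (3/2)*s >= 16*z + 19/2.
Check whether (s <= 13 -> s = 8*z - 7) and (3/2)*s >= 16*z + 21/2 implies it.
Every state satisfying the precondition satisfies the weakest precondition: the implication holds.
Answer: valid


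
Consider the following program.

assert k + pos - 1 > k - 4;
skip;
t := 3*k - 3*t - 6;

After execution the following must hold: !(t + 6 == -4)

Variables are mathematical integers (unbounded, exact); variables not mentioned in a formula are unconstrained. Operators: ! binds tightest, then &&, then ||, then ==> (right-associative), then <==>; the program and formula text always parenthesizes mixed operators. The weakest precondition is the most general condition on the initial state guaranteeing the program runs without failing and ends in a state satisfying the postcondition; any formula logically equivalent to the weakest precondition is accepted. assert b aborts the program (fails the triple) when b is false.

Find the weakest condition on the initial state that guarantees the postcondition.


Working backward. After the program, the postcondition !(t + 6 == -4) must hold; in canonical form it is !(t == -10).
Before t := 3*k - 3*t - 6: !(3*k == 3*t - 4)
Before skip: !(3*k == 3*t - 4)
Before assert k + pos - 1 > k - 4: pos > -3 && (!(3*k == 3*t - 4))
Answer: WP = pos > -3 && (!(3*k == 3*t - 4))


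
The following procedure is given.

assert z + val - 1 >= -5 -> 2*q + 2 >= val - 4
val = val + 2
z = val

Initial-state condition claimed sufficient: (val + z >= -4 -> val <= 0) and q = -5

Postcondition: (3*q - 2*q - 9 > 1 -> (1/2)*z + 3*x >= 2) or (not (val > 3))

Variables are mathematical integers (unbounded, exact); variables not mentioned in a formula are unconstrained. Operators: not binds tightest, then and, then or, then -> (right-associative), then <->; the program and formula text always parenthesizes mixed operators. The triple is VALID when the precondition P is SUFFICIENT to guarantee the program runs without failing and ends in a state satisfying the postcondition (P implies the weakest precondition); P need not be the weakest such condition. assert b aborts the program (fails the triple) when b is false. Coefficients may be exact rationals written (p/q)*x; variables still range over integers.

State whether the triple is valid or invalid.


Working backward. After the program, the postcondition (3*q - 2*q - 9 > 1 -> (1/2)*z + 3*x >= 2) or (not (val > 3)) must hold; in canonical form it is (q > 10 -> 3*x + (1/2)*z >= 2) or (not (val > 3)).
Before z := val: (q > 10 -> (1/2)*val + 3*x >= 2) or (not (val > 3))
Before val := val + 2: (q > 10 -> (1/2)*val + 3*x >= 1) or (not (val > 1))
Before assert z + val - 1 >= -5 -> 2*q + 2 >= val - 4: (val + z >= -4 -> 2*q >= val - 6) and ((q > 10 -> (1/2)*val + 3*x >= 1) or (not (val > 1)))
The weakest precondition is (val + z >= -4 -> 2*q >= val - 6) and ((q > 10 -> (1/2)*val + 3*x >= 1) or (not (val > 1))).
Check whether (val + z >= -4 -> val <= 0) and q = -5 implies it.
Countermodel: at the initial state q = -5, val = -3, x = 0, z = -1, the precondition holds but the weakest precondition fails.
Answer: invalid


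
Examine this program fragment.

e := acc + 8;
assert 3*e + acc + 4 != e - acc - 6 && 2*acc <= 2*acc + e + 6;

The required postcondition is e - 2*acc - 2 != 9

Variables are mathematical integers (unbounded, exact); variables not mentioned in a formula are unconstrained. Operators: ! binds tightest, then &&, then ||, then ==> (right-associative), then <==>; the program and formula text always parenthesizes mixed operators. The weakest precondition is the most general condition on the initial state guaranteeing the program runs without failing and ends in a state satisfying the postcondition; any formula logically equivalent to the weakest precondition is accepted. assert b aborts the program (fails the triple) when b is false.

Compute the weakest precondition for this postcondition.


Working backward. After the program, the postcondition e - 2*acc - 2 != 9 must hold; in canonical form it is e != 2*acc + 11.
Before assert 3*e + acc + 4 != e - acc - 6 && 2*acc <= 2*acc + e + 6: 2*acc + 2*e != -10 && e >= -6 && e != 2*acc + 11
Before e := acc + 8: 4*acc != -26 && acc >= -14 && acc != -3
Answer: WP = 4*acc != -26 && acc >= -14 && acc != -3


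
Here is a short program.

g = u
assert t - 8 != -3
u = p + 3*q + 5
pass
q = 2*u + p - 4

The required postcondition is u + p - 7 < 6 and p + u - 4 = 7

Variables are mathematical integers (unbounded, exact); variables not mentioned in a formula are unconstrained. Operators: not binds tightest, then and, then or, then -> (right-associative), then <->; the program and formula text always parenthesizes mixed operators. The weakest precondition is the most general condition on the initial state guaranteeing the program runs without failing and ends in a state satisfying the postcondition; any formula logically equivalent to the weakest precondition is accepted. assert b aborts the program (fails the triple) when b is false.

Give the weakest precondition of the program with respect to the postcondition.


Working backward. After the program, the postcondition u + p - 7 < 6 and p + u - 4 = 7 must hold; in canonical form it is p + u < 13 and p + u = 11.
Before q := 2*u + p - 4: p + u < 13 and p + u = 11
Before skip: p + u < 13 and p + u = 11
Before u := p + 3*q + 5: 2*p + 3*q < 8 and 2*p + 3*q = 6
Before assert t - 8 != -3: t != 5 and 2*p + 3*q < 8 and 2*p + 3*q = 6
Before g := u: t != 5 and 2*p + 3*q < 8 and 2*p + 3*q = 6
Answer: WP = t != 5 and 2*p + 3*q < 8 and 2*p + 3*q = 6


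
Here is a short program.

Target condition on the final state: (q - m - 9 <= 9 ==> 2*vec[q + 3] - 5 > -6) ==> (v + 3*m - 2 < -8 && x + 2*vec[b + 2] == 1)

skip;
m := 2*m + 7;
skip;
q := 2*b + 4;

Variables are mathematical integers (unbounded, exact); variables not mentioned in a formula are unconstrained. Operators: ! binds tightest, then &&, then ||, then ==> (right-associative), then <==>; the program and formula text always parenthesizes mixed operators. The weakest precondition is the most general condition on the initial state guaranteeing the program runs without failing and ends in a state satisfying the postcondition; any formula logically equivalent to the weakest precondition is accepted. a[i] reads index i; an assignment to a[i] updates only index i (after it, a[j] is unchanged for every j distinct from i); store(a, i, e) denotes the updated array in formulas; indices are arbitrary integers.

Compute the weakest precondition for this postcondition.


Working backward. After the program, the postcondition (q - m - 9 <= 9 ==> 2*vec[q + 3] - 5 > -6) ==> (v + 3*m - 2 < -8 && x + 2*vec[b + 2] == 1) must hold; in canonical form it is (q <= m + 18 ==> 2*vec[q + 3] > -1) ==> (3*m + v < -6 && 2*vec[b + 2] + x == 1).
Before q := 2*b + 4: (2*b <= m + 14 ==> 2*vec[2*b + 7] > -1) ==> (3*m + v < -6 && 2*vec[b + 2] + x == 1)
Before skip: (2*b <= m + 14 ==> 2*vec[2*b + 7] > -1) ==> (3*m + v < -6 && 2*vec[b + 2] + x == 1)
Before m := 2*m + 7: (2*b <= 2*m + 21 ==> 2*vec[2*b + 7] > -1) ==> (6*m + v < -27 && 2*vec[b + 2] + x == 1)
Before skip: (2*b <= 2*m + 21 ==> 2*vec[2*b + 7] > -1) ==> (6*m + v < -27 && 2*vec[b + 2] + x == 1)
Answer: WP = (2*b <= 2*m + 21 ==> 2*vec[2*b + 7] > -1) ==> (6*m + v < -27 && 2*vec[b + 2] + x == 1)


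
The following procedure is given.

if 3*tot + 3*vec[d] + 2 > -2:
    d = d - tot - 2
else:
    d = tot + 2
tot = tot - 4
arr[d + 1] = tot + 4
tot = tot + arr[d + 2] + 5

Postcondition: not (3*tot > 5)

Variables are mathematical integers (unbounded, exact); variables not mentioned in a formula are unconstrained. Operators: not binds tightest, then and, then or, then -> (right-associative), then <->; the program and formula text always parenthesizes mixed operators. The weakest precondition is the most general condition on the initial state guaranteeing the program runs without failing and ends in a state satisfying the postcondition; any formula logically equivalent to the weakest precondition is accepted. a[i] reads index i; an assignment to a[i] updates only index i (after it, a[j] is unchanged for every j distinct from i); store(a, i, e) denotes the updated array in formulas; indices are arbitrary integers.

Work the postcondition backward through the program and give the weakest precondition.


Working backward. After the program, not (3*tot > 5) must hold.
Before tot := tot + arr[d + 2] + 5: not (3*arr[d + 2] + 3*tot > -10)
Before arr[d + 1] := tot + 4: not (3*store(arr, d + 1, tot + 4)[d + 2] + 3*tot > -10)
Before tot := tot - 4: not (3*store(arr, d + 1, tot)[d + 2] + 3*tot > 2)
Then branch requires not (3*store(arr, d - tot - 1, tot)[d - tot] + 3*tot > 2); else branch requires not (3*store(arr, tot + 3, tot)[tot + 4] + 3*tot > 2).
Before the if: (3*vec[d] + 3*tot > -4 -> (not (3*store(arr, d - tot - 1, tot)[d - tot] + 3*tot > 2))) and ((not (3*vec[d] + 3*tot > -4)) -> (not (3*store(arr, tot + 3, tot)[tot + 4] + 3*tot > 2)))
Answer: WP = (3*vec[d] + 3*tot > -4 -> (not (3*store(arr, d - tot - 1, tot)[d - tot] + 3*tot > 2))) and ((not (3*vec[d] + 3*tot > -4)) -> (not (3*store(arr, tot + 3, tot)[tot + 4] + 3*tot > 2)))


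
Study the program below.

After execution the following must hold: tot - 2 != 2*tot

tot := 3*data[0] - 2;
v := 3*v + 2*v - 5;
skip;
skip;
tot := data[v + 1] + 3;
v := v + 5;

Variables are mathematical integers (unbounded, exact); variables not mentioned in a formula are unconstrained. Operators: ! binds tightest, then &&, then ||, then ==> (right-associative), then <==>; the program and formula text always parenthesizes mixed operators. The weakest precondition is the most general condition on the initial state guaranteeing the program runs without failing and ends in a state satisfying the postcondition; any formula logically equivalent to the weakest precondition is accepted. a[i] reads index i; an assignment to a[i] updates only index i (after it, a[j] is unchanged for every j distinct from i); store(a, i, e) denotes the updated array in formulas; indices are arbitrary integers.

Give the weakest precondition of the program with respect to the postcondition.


Working backward. After the program, the postcondition tot - 2 != 2*tot must hold; in canonical form it is tot != -2.
Before v := v + 5: tot != -2
Before tot := data[v + 1] + 3: data[v + 1] != -5
Before skip: data[v + 1] != -5
Before skip: data[v + 1] != -5
Before v := 3*v + 2*v - 5: data[5*v - 4] != -5
Before tot := 3*data[0] - 2: data[5*v - 4] != -5
Answer: WP = data[5*v - 4] != -5


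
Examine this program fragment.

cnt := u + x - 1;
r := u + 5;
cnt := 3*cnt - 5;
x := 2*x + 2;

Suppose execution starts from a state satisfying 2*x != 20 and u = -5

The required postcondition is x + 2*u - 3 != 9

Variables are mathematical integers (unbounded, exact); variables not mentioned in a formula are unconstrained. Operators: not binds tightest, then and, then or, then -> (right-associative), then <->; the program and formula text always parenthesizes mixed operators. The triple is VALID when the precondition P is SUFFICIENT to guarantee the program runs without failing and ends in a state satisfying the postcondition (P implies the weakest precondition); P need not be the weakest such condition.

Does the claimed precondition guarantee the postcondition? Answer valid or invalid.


Working backward. After the program, the postcondition x + 2*u - 3 != 9 must hold; in canonical form it is 2*u + x != 12.
Before x := 2*x + 2: 2*u + 2*x != 10
Before cnt := 3*cnt - 5: 2*u + 2*x != 10
Before r := u + 5: 2*u + 2*x != 10
Before cnt := u + x - 1: 2*u + 2*x != 10
The weakest precondition is 2*u + 2*x != 10.
Check whether 2*x != 20 and u = -5 implies it.
Every state satisfying the precondition satisfies the weakest precondition: the implication holds.
Answer: valid


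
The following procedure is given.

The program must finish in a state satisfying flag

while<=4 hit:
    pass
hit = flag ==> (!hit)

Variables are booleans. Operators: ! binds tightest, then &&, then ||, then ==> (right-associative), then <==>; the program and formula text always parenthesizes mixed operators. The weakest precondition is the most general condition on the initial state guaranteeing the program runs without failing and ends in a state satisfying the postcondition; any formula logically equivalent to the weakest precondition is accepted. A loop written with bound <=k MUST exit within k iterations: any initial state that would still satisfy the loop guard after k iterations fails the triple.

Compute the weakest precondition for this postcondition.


Working backward. After the program, flag must hold.
Before hit := flag ==> (!hit): flag
Before the loop (bound <=4), unroll the exhaustion recursion (WP_0 = exit-now case; WP_j = one more guarded iteration, up to j = 4):
  WP_0: (!hit) && flag
  WP_1: (hit ==> ((!hit) && flag)) && ((!hit) ==> flag)
  WP_2: (hit ==> ((hit ==> ((!hit) && flag)) && ((!hit) ==> flag))) && ((!hit) ==> flag)
  WP_3: (hit ==> ((hit ==> ((hit ==> ((!hit) && flag)) && ((!hit) ==> flag))) && ((!hit) ==> flag))) && ((!hit) ==> flag)
  WP_4: (hit ==> ((hit ==> ((hit ==> ((hit ==> ((!hit) && flag)) && ((!hit) ==> flag))) && ((!hit) ==> flag))) && ((!hit) ==> flag))) && ((!hit) ==> flag)
So before the loop: (hit ==> ((hit ==> ((hit ==> ((hit ==> ((!hit) && flag)) && ((!hit) ==> flag))) && ((!hit) ==> flag))) && ((!hit) ==> flag))) && ((!hit) ==> flag)
Answer: WP = (hit ==> ((hit ==> ((hit ==> ((hit ==> ((!hit) && flag)) && ((!hit) ==> flag))) && ((!hit) ==> flag))) && ((!hit) ==> flag))) && ((!hit) ==> flag)
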